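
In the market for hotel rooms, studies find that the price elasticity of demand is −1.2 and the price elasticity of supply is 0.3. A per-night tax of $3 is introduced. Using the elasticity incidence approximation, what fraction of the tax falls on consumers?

Incidence ratio: consumers' share ≈ εs / (εs + |εd|) = 0.3 / (0.3 + 1.2) = 0.2.
Supply is the less elastic side, so consumers bear the smaller share.

Consumers' share ≈ 0.2.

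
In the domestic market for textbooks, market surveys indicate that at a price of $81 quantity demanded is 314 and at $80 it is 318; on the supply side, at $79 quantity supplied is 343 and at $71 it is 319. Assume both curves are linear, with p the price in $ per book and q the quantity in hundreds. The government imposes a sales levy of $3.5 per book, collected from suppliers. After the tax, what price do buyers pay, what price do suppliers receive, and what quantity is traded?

Demand slope: (318 − 314)/(80 − 81) = -4, so qd = 638 − 4p.
Supply slope: (319 − 343)/(71 − 79) = 3, so qs = 3p + 106.
Without the tax, 638 − 4p = 3p + 106 gives 7p = 532, so p* = $76 and q* = 334.
With the tax collected from suppliers, supply shifts: qs = 3(p − 3.5) + 106.
Solving gives q = 328 with buyers paying $77.5 and suppliers receiving $74 (the $3.5 wedge).

Buyers pay $77.5; suppliers receive $74; quantity = 328.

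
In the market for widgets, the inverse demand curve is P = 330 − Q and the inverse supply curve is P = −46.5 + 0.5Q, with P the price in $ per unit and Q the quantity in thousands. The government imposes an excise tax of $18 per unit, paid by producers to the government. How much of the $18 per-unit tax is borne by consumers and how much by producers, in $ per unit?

Inverting to Q(P) form: Qd = 330 − P; Qs = 2P + 93.
Before the tax: set 330 − P = 2P + 93 → P* = $79, Q* = 251.
With the tax collected from producers, supply shifts: Qs = 2(P − 18) + 93.
New equilibrium: consumers pay $91, producers receive $73, Q = 239. (Wedge: Pb − Ps = 18.)
Burden on consumers: $12; on producers: $6. (They sum to $18.)
The less price-elastic side of the market bears the larger share of a per-unit tax.

Consumers bear $12 per unit; producers bear $6 per unit.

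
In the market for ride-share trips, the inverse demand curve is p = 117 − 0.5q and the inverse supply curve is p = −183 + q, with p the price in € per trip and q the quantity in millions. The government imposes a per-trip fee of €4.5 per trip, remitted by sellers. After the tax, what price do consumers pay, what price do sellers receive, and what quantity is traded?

Consumers pay €18.5; sellers receive €14; quantity = 197.

Rewrite in direct form: qd = 234 − 2p and qs = p + 183.
Without the tax, 234 − 2p = p + 183 gives 3p = 51, so p* = €17 and q* = 200.
With the tax collected from sellers, supply shifts: qs = (p − 4.5) + 183.
Solving gives q = 197 with consumers paying €18.5 and sellers receiving €14 (the €4.5 wedge).
The less price-elastic side of the market bears the larger share of a per-unit tax.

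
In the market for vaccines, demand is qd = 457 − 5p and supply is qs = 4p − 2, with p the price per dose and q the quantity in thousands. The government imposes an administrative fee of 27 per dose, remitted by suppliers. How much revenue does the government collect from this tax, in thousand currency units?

Before the tax: set 457 − 5p = 4p − 2 → p* = 51, q* = 202.
With the tax collected from suppliers, supply shifts: qs = 4(p − 27) − 2.
Solving gives q = 142 with consumers paying 63 and suppliers receiving 36 (the 27 wedge).
Revenue = t · Q = 27 · 142 = 3834.

Tax revenue = 3834 thousand.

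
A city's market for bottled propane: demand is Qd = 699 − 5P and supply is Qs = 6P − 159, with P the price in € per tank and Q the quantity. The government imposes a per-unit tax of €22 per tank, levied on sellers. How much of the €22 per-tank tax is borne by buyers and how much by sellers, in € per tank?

Buyers bear €12 per tank; sellers bear €10 per tank.

Before the tax: set 699 − 5P = 6P − 159 → P* = €78, Q* = 309.
With the tax collected from sellers, supply shifts: Qs = 6(P − 22) − 159.
New equilibrium: buyers pay €90, sellers receive €68, Q = 249. (Wedge: Pb − Ps = 22.)
Burden on buyers: €12; on sellers: €10. (They sum to €22.)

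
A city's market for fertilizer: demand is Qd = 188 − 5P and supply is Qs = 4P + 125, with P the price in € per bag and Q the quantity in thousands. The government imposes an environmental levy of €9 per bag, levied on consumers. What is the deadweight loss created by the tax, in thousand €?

Deadweight loss = €90 thousand.

Without the tax, 188 − 5P = 4P + 125 gives 9P = 63, so P* = €7 and Q* = 153.
With the tax collected from consumers, demand (in seller-price terms) shifts: Qd = 188 − 5(P + 9).
Solving gives Q = 133 with consumers paying €11 and producers receiving €2 (the €9 wedge).
Quantity falls by |ΔQ| = |153 − 133| = 20.
DWL = ½ · t · |ΔQ| = ½ · 9 · 20 = €90.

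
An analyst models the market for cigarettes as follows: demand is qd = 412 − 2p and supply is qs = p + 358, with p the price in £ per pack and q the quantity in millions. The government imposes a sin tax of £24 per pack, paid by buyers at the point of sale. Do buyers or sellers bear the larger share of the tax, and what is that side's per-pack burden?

Sellers bear the larger share: £16 per pack.

Without the tax, 412 − 2p = p + 358 gives 3p = 54, so p* = £18 and q* = 376.
With the tax collected from buyers, demand (in seller-price terms) shifts: qd = 412 − 2(p + 24).
Solving gives q = 360 with buyers paying £26 and sellers receiving £2 (the £24 wedge).
Per-pack burden: buyers £8, sellers £16.
Sellers take the larger share because supply is less price-elastic here (demand slope 2 vs supply slope 1).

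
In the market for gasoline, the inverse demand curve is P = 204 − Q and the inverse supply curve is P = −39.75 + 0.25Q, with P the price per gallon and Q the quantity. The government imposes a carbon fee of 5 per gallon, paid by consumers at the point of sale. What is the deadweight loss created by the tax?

Deadweight loss = 10.

Inverting to Q(P) form: Qd = 204 − P; Qs = 4P + 159.
Before the tax: set 204 − P = 4P + 159 → P* = 9, Q* = 195.
With the tax collected from consumers, demand (in seller-price terms) shifts: Qd = 204 − (P + 5).
Solving gives Q = 191 with consumers paying 13 and producers receiving 8 (the 5 wedge).
Quantity falls by |ΔQ| = |195 − 191| = 4.
DWL = ½ · t · |ΔQ| = ½ · 5 · 4 = 10.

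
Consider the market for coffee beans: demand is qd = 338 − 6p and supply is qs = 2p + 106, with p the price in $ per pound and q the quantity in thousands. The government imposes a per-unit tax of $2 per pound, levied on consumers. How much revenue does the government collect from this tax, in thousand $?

Before the tax: set 338 − 6p = 2p + 106 → p* = $29, q* = 164.
With the tax collected from consumers, demand (in seller-price terms) shifts: qd = 338 − 6(p + 2).
Solving gives q = 161 with consumers paying $29.5 and producers receiving $27.5 (the $2 wedge).
Revenue = t · Q = 2 · 161 = $322.

Tax revenue = $322 thousand.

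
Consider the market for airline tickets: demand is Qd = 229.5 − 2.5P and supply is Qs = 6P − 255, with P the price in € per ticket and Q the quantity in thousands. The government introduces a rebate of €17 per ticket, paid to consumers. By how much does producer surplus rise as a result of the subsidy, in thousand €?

Without the subsidy, 229.5 − 2.5P = 6P − 255 gives 8.5P = 484.5, so P* = €57 and Q* = 87.
With a per-unit subsidy paid to consumers, each effectively pays P − 17, so demand becomes Qd = 229.5 − 2.5(P − 17).
Solving gives Q = 117 with consumers paying €45 and sellers receiving €62 (the €17 wedge).
ΔPS is the trapezoid between Q = 117 and Q = 87 of height €5: ½ · (87 + 117) · 5 = €510.

Producer surplus rises by €510 thousand.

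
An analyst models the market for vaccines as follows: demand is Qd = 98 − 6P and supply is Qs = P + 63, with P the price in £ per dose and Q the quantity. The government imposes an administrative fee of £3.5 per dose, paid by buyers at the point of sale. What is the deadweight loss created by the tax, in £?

Before the tax: set 98 − 6P = P + 63 → P* = £5, Q* = 68.
With the tax collected from buyers, demand (in seller-price terms) shifts: Qd = 98 − 6(P + 3.5).
Solving gives Q = 65 with buyers paying £5.5 and producers receiving £2 (the £3.5 wedge).
Quantity falls by |ΔQ| = |68 − 65| = 3.
DWL = ½ · t · |ΔQ| = ½ · 3.5 · 3 = £5.25.

Deadweight loss = £5.25.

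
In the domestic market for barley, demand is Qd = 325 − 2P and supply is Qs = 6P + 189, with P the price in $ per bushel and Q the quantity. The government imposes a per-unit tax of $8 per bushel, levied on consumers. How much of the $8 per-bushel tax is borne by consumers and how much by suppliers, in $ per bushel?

Without the tax, 325 − 2P = 6P + 189 gives 8P = 136, so P* = $17 and Q* = 291.
With the tax collected from consumers, demand (in seller-price terms) shifts: Qd = 325 − 2(P + 8).
New equilibrium: consumers pay $23, suppliers receive $15, Q = 279. (Wedge: Pb − Ps = 8.)
Burden on consumers: $6; on suppliers: $2. (They sum to $8.)

Consumers bear $6 per bushel; suppliers bear $2 per bushel.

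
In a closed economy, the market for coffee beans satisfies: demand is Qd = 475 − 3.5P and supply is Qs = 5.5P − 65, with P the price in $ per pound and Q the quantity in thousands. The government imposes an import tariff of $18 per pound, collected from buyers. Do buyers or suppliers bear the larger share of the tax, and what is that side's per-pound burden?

Buyers bear the larger share: $11 per pound.

Without the tax, 475 − 3.5P = 5.5P − 65 gives 9P = 540, so P* = $60 and Q* = 265.
With the tax collected from buyers, demand (in seller-price terms) shifts: Qd = 475 − 3.5(P + 18).
Solving gives Q = 226.5 with buyers paying $71 and suppliers receiving $53 (the $18 wedge).
Per-pound burden: buyers $11, suppliers $7.
Buyers take the larger share because demand is less price-elastic here (demand slope 3.5 vs supply slope 5.5).
The less price-elastic side of the market bears the larger share of a per-unit tax.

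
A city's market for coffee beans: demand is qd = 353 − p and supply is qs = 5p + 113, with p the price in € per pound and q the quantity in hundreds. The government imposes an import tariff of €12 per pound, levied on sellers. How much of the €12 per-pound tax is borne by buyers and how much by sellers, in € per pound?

Buyers bear €10 per pound; sellers bear €2 per pound.

Before the tax: set 353 − p = 5p + 113 → p* = €40, q* = 313.
With the tax collected from sellers, supply shifts: qs = 5(p − 12) + 113.
New equilibrium: buyers pay €50, sellers receive €38, q = 303. (Wedge: pb − ps = 12.)
Burden on buyers: €10; on sellers: €2. (They sum to €12.)
The less price-elastic side of the market bears the larger share of a per-unit tax.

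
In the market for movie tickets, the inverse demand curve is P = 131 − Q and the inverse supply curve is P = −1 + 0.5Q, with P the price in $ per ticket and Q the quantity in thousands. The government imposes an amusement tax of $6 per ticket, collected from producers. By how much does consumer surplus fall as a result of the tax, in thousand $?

Consumer surplus falls by $344 thousand.

Inverting to Q(P) form: Qd = 131 − P; Qs = 2P + 2.
Without the tax, 131 − P = 2P + 2 gives 3P = 129, so P* = $43 and Q* = 88.
With the tax collected from producers, supply shifts: Qs = 2(P − 6) + 2.
Solving gives Q = 84 with consumers paying $47 and producers receiving $41 (the $6 wedge).
ΔCS is the trapezoid between Q = 84 and Q = 88 of height $4: ½ · (88 + 84) · 4 = $344.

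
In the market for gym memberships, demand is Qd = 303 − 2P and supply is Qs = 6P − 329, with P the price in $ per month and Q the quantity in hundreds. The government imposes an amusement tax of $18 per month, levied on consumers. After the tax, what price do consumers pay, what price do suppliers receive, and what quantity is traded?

Without the tax, 303 − 2P = 6P − 329 gives 8P = 632, so P* = $79 and Q* = 145.
With the tax collected from consumers, demand (in seller-price terms) shifts: Qd = 303 − 2(P + 18).
New equilibrium: consumers pay $92.5, suppliers receive $74.5, Q = 118. (Wedge: Pb − Ps = 18.)

Consumers pay $92.5; suppliers receive $74.5; quantity = 118.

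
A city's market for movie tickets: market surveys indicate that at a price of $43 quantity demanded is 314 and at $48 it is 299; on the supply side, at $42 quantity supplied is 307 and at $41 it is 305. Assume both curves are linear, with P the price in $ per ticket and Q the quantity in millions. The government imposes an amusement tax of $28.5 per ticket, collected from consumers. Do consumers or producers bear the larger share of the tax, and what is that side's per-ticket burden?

Demand slope: (299 − 314)/(48 − 43) = -3, so Qd = 443 − 3P.
Supply slope: (305 − 307)/(41 − 42) = 2, so Qs = 2P + 223.
Before the tax: set 443 − 3P = 2P + 223 → P* = $44, Q* = 311.
With the tax collected from consumers, demand (in seller-price terms) shifts: Qd = 443 − 3(P + 28.5).
New equilibrium: consumers pay $55.4, producers receive $26.9, Q = 276.8. (Wedge: Pb − Ps = 28.5.)
Per-ticket burden: consumers $11.4, producers $17.1.
Producers take the larger share because supply is less price-elastic here (demand slope 3 vs supply slope 2).
The less price-elastic side of the market bears the larger share of a per-unit tax.

Producers bear the larger share: $17.1 per ticket.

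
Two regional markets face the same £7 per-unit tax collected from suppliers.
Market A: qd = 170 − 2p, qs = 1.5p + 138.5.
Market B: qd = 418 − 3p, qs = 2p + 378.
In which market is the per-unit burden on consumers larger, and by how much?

Market A, by £0.2.

Market A: pre-tax p* = £9, q* = 152; post-tax q = 146; per-unit burden on consumers = £3.
Market B: pre-tax p* = £8, q* = 394; post-tax q = 385.6; per-unit burden on consumers = £2.8.
Difference: £3 vs £2.8 → market A is larger by £0.2.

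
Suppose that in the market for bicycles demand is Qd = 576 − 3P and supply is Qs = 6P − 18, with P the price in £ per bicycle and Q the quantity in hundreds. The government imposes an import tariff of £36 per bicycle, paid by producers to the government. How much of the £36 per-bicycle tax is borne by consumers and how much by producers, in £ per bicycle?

Consumers bear £24 per bicycle; producers bear £12 per bicycle.

Before the tax: set 576 − 3P = 6P − 18 → P* = £66, Q* = 378.
With the tax collected from producers, supply shifts: Qs = 6(P − 36) − 18.
Solving gives Q = 306 with consumers paying £90 and producers receiving £54 (the £36 wedge).
Burden on consumers: £24; on producers: £12. (They sum to £36.)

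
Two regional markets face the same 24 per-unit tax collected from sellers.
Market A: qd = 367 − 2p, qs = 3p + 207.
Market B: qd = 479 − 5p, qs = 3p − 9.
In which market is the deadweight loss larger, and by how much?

Market A: pre-tax p* = 32, q* = 303; post-tax q = 274.2; deadweight loss = 345.6.
Market B: pre-tax p* = 61, q* = 174; post-tax q = 129; deadweight loss = 540.
Difference: 345.6 vs 540 → market B is larger by 194.4.

Market B, by 194.4.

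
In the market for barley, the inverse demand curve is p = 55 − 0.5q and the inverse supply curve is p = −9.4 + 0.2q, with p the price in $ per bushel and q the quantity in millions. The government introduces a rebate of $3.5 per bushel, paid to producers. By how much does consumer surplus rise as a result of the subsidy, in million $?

Rewrite in direct form: qd = 110 − 2p and qs = 5p + 47.
Before the subsidy: set 110 − 2p = 5p + 47 → p* = $9, q* = 92.
With a per-unit subsidy paid to producers, each receives p + 3.5 per unit sold, so supply becomes qs = 5(p + 3.5) + 47.
Solving gives q = 97 with consumers paying $6.5 and producers receiving $10 (the $3.5 wedge).
ΔCS is the trapezoid between Q = 97 and Q = 92 of height $2.5: ½ · (92 + 97) · 2.5 = $236.25.

Consumer surplus rises by $236.25 million.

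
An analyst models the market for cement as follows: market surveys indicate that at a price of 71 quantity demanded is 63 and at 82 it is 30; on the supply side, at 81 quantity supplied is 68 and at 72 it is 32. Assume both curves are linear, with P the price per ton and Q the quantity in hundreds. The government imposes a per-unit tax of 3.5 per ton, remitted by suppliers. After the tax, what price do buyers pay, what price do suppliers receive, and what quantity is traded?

Buyers pay 78; suppliers receive 74.5; quantity = 42.

Demand slope: (30 − 63)/(82 − 71) = -3, so Qd = 276 − 3P.
Supply slope: (32 − 68)/(72 − 81) = 4, so Qs = 4P − 256.
Without the tax, 276 − 3P = 4P − 256 gives 7P = 532, so P* = 76 and Q* = 48.
With the tax collected from suppliers, supply shifts: Qs = 4(P − 3.5) − 256.
New equilibrium: buyers pay 78, suppliers receive 74.5, Q = 42. (Wedge: Pb − Ps = 3.5.)
The less price-elastic side of the market bears the larger share of a per-unit tax.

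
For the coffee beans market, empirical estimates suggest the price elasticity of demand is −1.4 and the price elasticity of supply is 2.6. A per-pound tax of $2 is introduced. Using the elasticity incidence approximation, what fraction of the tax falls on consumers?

Incidence ratio: consumers' share ≈ εs / (εs + |εd|) = 2.6 / (2.6 + 1.4) = 0.65.
Supply is the more elastic side, so consumers bear the larger share.

Consumers' share ≈ 0.65.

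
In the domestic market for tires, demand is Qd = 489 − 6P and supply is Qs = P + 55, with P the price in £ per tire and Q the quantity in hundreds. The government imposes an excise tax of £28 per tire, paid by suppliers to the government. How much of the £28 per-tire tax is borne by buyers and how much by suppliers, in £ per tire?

Buyers bear £4 per tire; suppliers bear £24 per tire.

Before the tax: set 489 − 6P = P + 55 → P* = £62, Q* = 117.
With the tax collected from suppliers, supply shifts: Qs = (P − 28) + 55.
Solving gives Q = 93 with buyers paying £66 and suppliers receiving £38 (the £28 wedge).
Burden on buyers: £4; on suppliers: £24. (They sum to £28.)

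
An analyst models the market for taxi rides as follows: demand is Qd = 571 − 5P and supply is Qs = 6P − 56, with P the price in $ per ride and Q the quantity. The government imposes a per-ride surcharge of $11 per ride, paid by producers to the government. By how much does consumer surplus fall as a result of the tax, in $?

Consumer surplus falls by $1626.

Before the tax: set 571 − 5P = 6P − 56 → P* = $57, Q* = 286.
With the tax collected from producers, supply shifts: Qs = 6(P − 11) − 56.
New equilibrium: buyers pay $63, producers receive $52, Q = 256. (Wedge: Pb − Ps = 11.)
ΔCS is the trapezoid between Q = 256 and Q = 286 of height $6: ½ · (286 + 256) · 6 = $1626.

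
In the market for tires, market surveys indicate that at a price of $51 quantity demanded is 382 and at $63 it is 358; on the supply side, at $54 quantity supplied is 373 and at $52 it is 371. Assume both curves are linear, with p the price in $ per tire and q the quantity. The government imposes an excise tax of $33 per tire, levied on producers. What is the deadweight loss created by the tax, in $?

Demand slope: (358 − 382)/(63 − 51) = -2, so qd = 484 − 2p.
Supply slope: (371 − 373)/(52 − 54) = 1, so qs = p + 319.
Without the tax, 484 − 2p = p + 319 gives 3p = 165, so p* = $55 and q* = 374.
With the tax collected from producers, supply shifts: qs = (p − 33) + 319.
New equilibrium: consumers pay $66, producers receive $33, q = 352. (Wedge: pb − ps = 33.)
Quantity falls by |ΔQ| = |374 − 352| = 22.
DWL = ½ · t · |ΔQ| = ½ · 33 · 22 = $363.

Deadweight loss = $363.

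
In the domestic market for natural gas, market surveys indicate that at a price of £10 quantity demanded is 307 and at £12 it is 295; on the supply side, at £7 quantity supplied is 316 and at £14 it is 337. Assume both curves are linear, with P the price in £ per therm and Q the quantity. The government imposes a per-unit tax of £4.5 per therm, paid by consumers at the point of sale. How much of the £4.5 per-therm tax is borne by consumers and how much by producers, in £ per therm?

Demand slope: (295 − 307)/(12 − 10) = -6, so Qd = 367 − 6P.
Supply slope: (337 − 316)/(14 − 7) = 3, so Qs = 3P + 295.
Without the tax, 367 − 6P = 3P + 295 gives 9P = 72, so P* = £8 and Q* = 319.
With the tax collected from consumers, demand (in seller-price terms) shifts: Qd = 367 − 6(P + 4.5).
Solving gives Q = 310 with consumers paying £9.5 and producers receiving £5 (the £4.5 wedge).
Burden on consumers: £1.5; on producers: £3. (They sum to £4.5.)
The less price-elastic side of the market bears the larger share of a per-unit tax.

Consumers bear £1.5 per therm; producers bear £3 per therm.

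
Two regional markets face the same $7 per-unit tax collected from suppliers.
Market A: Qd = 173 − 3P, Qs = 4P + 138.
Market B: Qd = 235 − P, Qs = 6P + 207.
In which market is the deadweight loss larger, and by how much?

Market A: pre-tax P* = $5, Q* = 158; post-tax Q = 146; deadweight loss = $42.
Market B: pre-tax P* = $4, Q* = 231; post-tax Q = 225; deadweight loss = $21.
Difference: $42 vs $21 → market A is larger by $21.

Market A, by $21.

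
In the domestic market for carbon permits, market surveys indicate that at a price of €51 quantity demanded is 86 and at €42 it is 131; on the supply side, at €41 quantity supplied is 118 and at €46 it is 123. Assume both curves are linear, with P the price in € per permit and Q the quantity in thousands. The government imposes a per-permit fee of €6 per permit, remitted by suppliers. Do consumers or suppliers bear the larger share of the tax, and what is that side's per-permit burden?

Suppliers bear the larger share: €5 per permit.

Demand slope: (131 − 86)/(42 − 51) = -5, so Qd = 341 − 5P.
Supply slope: (123 − 118)/(46 − 41) = 1, so Qs = P + 77.
Without the tax, 341 − 5P = P + 77 gives 6P = 264, so P* = €44 and Q* = 121.
With the tax collected from suppliers, supply shifts: Qs = (P − 6) + 77.
New equilibrium: consumers pay €45, suppliers receive €39, Q = 116. (Wedge: Pb − Ps = 6.)
Per-permit burden: consumers €1, suppliers €5.
Suppliers take the larger share because supply is less price-elastic here (demand slope 5 vs supply slope 1).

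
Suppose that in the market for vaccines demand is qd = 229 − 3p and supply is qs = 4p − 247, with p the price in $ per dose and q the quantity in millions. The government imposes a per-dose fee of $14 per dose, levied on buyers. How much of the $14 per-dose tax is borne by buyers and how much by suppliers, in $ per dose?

Buyers bear $8 per dose; suppliers bear $6 per dose.

Without the tax, 229 − 3p = 4p − 247 gives 7p = 476, so p* = $68 and q* = 25.
With the tax collected from buyers, demand (in seller-price terms) shifts: qd = 229 − 3(p + 14).
New equilibrium: buyers pay $76, suppliers receive $62, q = 1. (Wedge: pb − ps = 14.)
Burden on buyers: $8; on suppliers: $6. (They sum to $14.)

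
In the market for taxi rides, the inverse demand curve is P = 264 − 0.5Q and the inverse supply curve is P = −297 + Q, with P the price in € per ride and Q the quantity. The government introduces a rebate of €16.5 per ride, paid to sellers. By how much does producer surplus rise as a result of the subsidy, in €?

Inverting to Q(P) form: Qd = 528 − 2P; Qs = P + 297.
Without the subsidy, 528 − 2P = P + 297 gives 3P = 231, so P* = €77 and Q* = 374.
With a per-unit subsidy paid to sellers, each receives P + 16.5 per unit sold, so supply becomes Qs = (P + 16.5) + 297.
New equilibrium: buyers pay €71.5, sellers receive €88, Q = 385. (Wedge: Pb − Ps = −16.5.)
ΔPS is the trapezoid between Q = 385 and Q = 374 of height €11: ½ · (374 + 385) · 11 = €4174.5.

Producer surplus rises by €4174.5.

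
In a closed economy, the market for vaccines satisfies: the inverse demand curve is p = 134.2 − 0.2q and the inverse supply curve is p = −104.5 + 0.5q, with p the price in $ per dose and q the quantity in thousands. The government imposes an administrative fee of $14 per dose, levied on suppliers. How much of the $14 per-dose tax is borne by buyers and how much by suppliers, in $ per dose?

Buyers bear $4 per dose; suppliers bear $10 per dose.

Inverting to q(p) form: qd = 671 − 5p; qs = 2p + 209.
Without the tax, 671 − 5p = 2p + 209 gives 7p = 462, so p* = $66 and q* = 341.
With the tax collected from suppliers, supply shifts: qs = 2(p − 14) + 209.
Solving gives q = 321 with buyers paying $70 and suppliers receiving $56 (the $14 wedge).
Burden on buyers: $4; on suppliers: $10. (They sum to $14.)
The less price-elastic side of the market bears the larger share of a per-unit tax.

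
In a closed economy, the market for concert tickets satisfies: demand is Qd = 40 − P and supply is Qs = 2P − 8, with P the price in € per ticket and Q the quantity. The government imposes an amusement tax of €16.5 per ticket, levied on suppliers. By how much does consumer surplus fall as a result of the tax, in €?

Consumer surplus falls by €203.5.

Without the tax, 40 − P = 2P − 8 gives 3P = 48, so P* = €16 and Q* = 24.
With the tax collected from suppliers, supply shifts: Qs = 2(P − 16.5) − 8.
New equilibrium: buyers pay €27, suppliers receive €10.5, Q = 13. (Wedge: Pb − Ps = 16.5.)
ΔCS is the trapezoid between Q = 13 and Q = 24 of height €11: ½ · (24 + 13) · 11 = €203.5.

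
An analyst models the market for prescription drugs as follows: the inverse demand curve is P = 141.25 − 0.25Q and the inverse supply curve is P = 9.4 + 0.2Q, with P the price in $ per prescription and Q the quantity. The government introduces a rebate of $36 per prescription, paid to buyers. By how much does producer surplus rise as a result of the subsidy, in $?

Producer surplus rises by $5328.

Rewrite in direct form: Qd = 565 − 4P and Qs = 5P − 47.
Before the subsidy: set 565 − 4P = 5P − 47 → P* = $68, Q* = 293.
With a per-unit subsidy paid to buyers, each effectively pays P − 36, so demand becomes Qd = 565 − 4(P − 36).
New equilibrium: buyers pay $48, suppliers receive $84, Q = 373. (Wedge: Pb − Ps = −36.)
ΔPS is the trapezoid between Q = 373 and Q = 293 of height $16: ½ · (293 + 373) · 16 = $5328.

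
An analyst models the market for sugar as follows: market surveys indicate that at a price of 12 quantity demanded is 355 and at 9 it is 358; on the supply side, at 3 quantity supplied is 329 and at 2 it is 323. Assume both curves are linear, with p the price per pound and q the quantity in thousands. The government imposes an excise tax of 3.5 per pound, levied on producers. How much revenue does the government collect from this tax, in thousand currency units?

Tax revenue = 1246 thousand.

Demand slope: (358 − 355)/(9 − 12) = -1, so qd = 367 − p.
Supply slope: (323 − 329)/(2 − 3) = 6, so qs = 6p + 311.
Before the tax: set 367 − p = 6p + 311 → p* = 8, q* = 359.
With the tax collected from producers, supply shifts: qs = 6(p − 3.5) + 311.
New equilibrium: buyers pay 11, producers receive 7.5, q = 356. (Wedge: pb − ps = 3.5.)
Revenue = t · Q = 3.5 · 356 = 1246.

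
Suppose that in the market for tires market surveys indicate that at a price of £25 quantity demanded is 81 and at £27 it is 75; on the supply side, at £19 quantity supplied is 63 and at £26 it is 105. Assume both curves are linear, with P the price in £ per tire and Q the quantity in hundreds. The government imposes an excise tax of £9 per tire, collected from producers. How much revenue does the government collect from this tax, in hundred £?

Demand slope: (75 − 81)/(27 − 25) = -3, so Qd = 156 − 3P.
Supply slope: (105 − 63)/(26 − 19) = 6, so Qs = 6P − 51.
Without the tax, 156 − 3P = 6P − 51 gives 9P = 207, so P* = £23 and Q* = 87.
With the tax collected from producers, supply shifts: Qs = 6(P − 9) − 51.
Solving gives Q = 69 with consumers paying £29 and producers receiving £20 (the £9 wedge).
Revenue = t · Q = 9 · 69 = £621.

Tax revenue = £621 hundred.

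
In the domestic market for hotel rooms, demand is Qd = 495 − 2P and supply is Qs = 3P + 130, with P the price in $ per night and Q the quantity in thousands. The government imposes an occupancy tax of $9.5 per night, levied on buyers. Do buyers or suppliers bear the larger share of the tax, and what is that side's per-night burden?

Before the tax: set 495 − 2P = 3P + 130 → P* = $73, Q* = 349.
With the tax collected from buyers, demand (in seller-price terms) shifts: Qd = 495 − 2(P + 9.5).
Solving gives Q = 337.6 with buyers paying $78.7 and suppliers receiving $69.2 (the $9.5 wedge).
Per-night burden: buyers $5.7, suppliers $3.8.
Buyers take the larger share because demand is less price-elastic here (demand slope 2 vs supply slope 3).

Buyers bear the larger share: $5.7 per night.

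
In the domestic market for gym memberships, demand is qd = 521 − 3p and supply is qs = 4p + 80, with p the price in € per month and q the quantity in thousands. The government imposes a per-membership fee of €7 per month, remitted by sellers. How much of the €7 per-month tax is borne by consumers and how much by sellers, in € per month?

Consumers bear €4 per month; sellers bear €3 per month.

Without the tax, 521 − 3p = 4p + 80 gives 7p = 441, so p* = €63 and q* = 332.
With the tax collected from sellers, supply shifts: qs = 4(p − 7) + 80.
Solving gives q = 320 with consumers paying €67 and sellers receiving €60 (the €7 wedge).
Burden on consumers: €4; on sellers: €3. (They sum to €7.)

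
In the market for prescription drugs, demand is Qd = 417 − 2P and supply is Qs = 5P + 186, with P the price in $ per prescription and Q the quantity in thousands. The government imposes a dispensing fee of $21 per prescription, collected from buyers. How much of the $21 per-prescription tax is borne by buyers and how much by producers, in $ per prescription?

Before the tax: set 417 − 2P = 5P + 186 → P* = $33, Q* = 351.
With the tax collected from buyers, demand (in seller-price terms) shifts: Qd = 417 − 2(P + 21).
Solving gives Q = 321 with buyers paying $48 and producers receiving $27 (the $21 wedge).
Burden on buyers: $15; on producers: $6. (They sum to $21.)

Buyers bear $15 per prescription; producers bear $6 per prescription.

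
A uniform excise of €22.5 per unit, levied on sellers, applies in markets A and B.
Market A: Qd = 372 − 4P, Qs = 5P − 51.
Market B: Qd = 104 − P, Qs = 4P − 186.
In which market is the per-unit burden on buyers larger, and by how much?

Market B, by €5.5.

Market A: pre-tax P* = €47, Q* = 184; post-tax Q = 134; per-unit burden on buyers = €12.5.
Market B: pre-tax P* = €58, Q* = 46; post-tax Q = 28; per-unit burden on buyers = €18.
Difference: €12.5 vs €18 → market B is larger by €5.5.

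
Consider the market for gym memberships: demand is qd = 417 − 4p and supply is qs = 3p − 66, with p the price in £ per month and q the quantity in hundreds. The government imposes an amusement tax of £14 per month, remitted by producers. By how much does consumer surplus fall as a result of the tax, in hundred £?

Before the tax: set 417 − 4p = 3p − 66 → p* = £69, q* = 141.
With the tax collected from producers, supply shifts: qs = 3(p − 14) − 66.
Solving gives q = 117 with buyers paying £75 and producers receiving £61 (the £14 wedge).
ΔCS is the trapezoid between Q = 117 and Q = 141 of height £6: ½ · (141 + 117) · 6 = £774.

Consumer surplus falls by £774 hundred.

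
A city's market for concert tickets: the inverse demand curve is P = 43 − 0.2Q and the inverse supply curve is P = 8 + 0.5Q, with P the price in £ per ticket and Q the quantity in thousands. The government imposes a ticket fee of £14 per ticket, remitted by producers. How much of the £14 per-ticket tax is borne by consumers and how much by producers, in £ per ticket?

Consumers bear £4 per ticket; producers bear £10 per ticket.

Rewrite in direct form: Qd = 215 − 5P and Qs = 2P − 16.
Without the tax, 215 − 5P = 2P − 16 gives 7P = 231, so P* = £33 and Q* = 50.
With the tax collected from producers, supply shifts: Qs = 2(P − 14) − 16.
Solving gives Q = 30 with consumers paying £37 and producers receiving £23 (the £14 wedge).
Burden on consumers: £4; on producers: £10. (They sum to £14.)
The less price-elastic side of the market bears the larger share of a per-unit tax.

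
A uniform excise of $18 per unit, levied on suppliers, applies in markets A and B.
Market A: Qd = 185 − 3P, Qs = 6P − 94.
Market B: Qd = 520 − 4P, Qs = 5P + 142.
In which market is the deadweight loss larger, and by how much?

Market B, by $36.

Market A: pre-tax P* = $31, Q* = 92; post-tax Q = 56; deadweight loss = $324.
Market B: pre-tax P* = $42, Q* = 352; post-tax Q = 312; deadweight loss = $360.
Difference: $324 vs $360 → market B is larger by $36.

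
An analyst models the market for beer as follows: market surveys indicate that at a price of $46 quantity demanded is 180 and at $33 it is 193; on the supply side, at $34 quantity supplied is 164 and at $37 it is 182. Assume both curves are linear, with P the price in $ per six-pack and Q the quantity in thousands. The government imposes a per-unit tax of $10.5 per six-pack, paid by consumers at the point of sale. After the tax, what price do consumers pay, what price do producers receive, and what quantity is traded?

Consumers pay $47; producers receive $36.5; quantity = 179.

Demand slope: (193 − 180)/(33 − 46) = -1, so Qd = 226 − P.
Supply slope: (182 − 164)/(37 − 34) = 6, so Qs = 6P − 40.
Before the tax: set 226 − P = 6P − 40 → P* = $38, Q* = 188.
With the tax collected from consumers, demand (in seller-price terms) shifts: Qd = 226 − (P + 10.5).
New equilibrium: consumers pay $47, producers receive $36.5, Q = 179. (Wedge: Pb − Ps = 10.5.)
The less price-elastic side of the market bears the larger share of a per-unit tax.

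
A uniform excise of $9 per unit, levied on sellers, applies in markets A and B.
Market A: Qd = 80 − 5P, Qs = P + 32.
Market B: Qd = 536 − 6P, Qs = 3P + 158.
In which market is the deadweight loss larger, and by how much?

Market A: pre-tax P* = $8, Q* = 40; post-tax Q = 32.5; deadweight loss = $33.75.
Market B: pre-tax P* = $42, Q* = 284; post-tax Q = 266; deadweight loss = $81.
Difference: $33.75 vs $81 → market B is larger by $47.25.

Market B, by $47.25.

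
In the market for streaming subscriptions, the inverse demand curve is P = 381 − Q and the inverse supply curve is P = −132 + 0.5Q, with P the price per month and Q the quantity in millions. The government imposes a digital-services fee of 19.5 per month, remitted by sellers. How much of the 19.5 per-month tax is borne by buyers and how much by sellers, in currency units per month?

Buyers bear 13 per month; sellers bear 6.5 per month.

Inverting to Q(P) form: Qd = 381 − P; Qs = 2P + 264.
Without the tax, 381 − P = 2P + 264 gives 3P = 117, so P* = 39 and Q* = 342.
With the tax collected from sellers, supply shifts: Qs = 2(P − 19.5) + 264.
New equilibrium: buyers pay 52, sellers receive 32.5, Q = 329. (Wedge: Pb − Ps = 19.5.)
Burden on buyers: 13; on sellers: 6.5. (They sum to 19.5.)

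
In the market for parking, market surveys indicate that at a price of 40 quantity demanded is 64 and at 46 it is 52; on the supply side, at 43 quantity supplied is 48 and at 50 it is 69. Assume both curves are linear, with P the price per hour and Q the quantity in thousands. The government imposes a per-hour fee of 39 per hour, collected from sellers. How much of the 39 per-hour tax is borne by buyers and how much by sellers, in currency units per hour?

Buyers bear 23.4 per hour; sellers bear 15.6 per hour.

Demand slope: (52 − 64)/(46 − 40) = -2, so Qd = 144 − 2P.
Supply slope: (69 − 48)/(50 − 43) = 3, so Qs = 3P − 81.
Before the tax: set 144 − 2P = 3P − 81 → P* = 45, Q* = 54.
With the tax collected from sellers, supply shifts: Qs = 3(P − 39) − 81.
New equilibrium: buyers pay 68.4, sellers receive 29.4, Q = 7.2. (Wedge: Pb − Ps = 39.)
Burden on buyers: 23.4; on sellers: 15.6. (They sum to 39.)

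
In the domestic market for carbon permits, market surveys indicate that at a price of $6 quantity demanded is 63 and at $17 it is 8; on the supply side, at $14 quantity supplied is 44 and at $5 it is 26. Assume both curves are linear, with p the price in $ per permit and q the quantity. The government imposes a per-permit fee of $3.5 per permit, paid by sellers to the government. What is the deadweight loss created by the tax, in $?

Demand slope: (8 − 63)/(17 − 6) = -5, so qd = 93 − 5p.
Supply slope: (26 − 44)/(5 − 14) = 2, so qs = 2p + 16.
Before the tax: set 93 − 5p = 2p + 16 → p* = $11, q* = 38.
With the tax collected from sellers, supply shifts: qs = 2(p − 3.5) + 16.
New equilibrium: buyers pay $12, sellers receive $8.5, q = 33. (Wedge: pb − ps = 3.5.)
Quantity falls by |ΔQ| = |38 − 33| = 5.
DWL = ½ · t · |ΔQ| = ½ · 3.5 · 5 = $8.75.

Deadweight loss = $8.75.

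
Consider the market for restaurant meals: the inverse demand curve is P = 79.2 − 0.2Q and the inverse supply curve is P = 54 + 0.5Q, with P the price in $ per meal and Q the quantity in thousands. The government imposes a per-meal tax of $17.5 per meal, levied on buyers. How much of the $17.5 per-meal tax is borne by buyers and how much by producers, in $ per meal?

Buyers bear $5 per meal; producers bear $12.5 per meal.

Inverting to Q(P) form: Qd = 396 − 5P; Qs = 2P − 108.
Without the tax, 396 − 5P = 2P − 108 gives 7P = 504, so P* = $72 and Q* = 36.
With the tax collected from buyers, demand (in seller-price terms) shifts: Qd = 396 − 5(P + 17.5).
Solving gives Q = 11 with buyers paying $77 and producers receiving $59.5 (the $17.5 wedge).
Burden on buyers: $5; on producers: $12.5. (They sum to $17.5.)
The less price-elastic side of the market bears the larger share of a per-unit tax.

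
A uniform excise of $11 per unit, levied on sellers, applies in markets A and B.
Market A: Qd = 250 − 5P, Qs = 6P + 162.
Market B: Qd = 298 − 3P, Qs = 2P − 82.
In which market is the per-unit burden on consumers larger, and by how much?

Market A, by $1.6.

Market A: pre-tax P* = $8, Q* = 210; post-tax Q = 180; per-unit burden on consumers = $6.
Market B: pre-tax P* = $76, Q* = 70; post-tax Q = 56.8; per-unit burden on consumers = $4.4.
Difference: $6 vs $4.4 → market A is larger by $1.6.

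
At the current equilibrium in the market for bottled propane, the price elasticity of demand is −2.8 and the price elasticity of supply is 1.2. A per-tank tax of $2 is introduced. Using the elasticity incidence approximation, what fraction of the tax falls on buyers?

Buyers' share ≈ 0.3.

Incidence ratio: buyers' share ≈ εs / (εs + |εd|) = 1.2 / (1.2 + 2.8) = 0.3.
Supply is the less elastic side, so buyers bear the smaller share.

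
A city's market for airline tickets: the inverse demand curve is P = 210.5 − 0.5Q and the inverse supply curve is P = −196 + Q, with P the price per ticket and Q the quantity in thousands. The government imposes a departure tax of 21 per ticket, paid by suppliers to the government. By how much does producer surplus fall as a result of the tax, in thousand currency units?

Rewrite in direct form: Qd = 421 − 2P and Qs = P + 196.
Without the tax, 421 − 2P = P + 196 gives 3P = 225, so P* = 75 and Q* = 271.
With the tax collected from suppliers, supply shifts: Qs = (P − 21) + 196.
Solving gives Q = 257 with buyers paying 82 and suppliers receiving 61 (the 21 wedge).
ΔPS is the trapezoid between Q = 257 and Q = 271 of height 14: ½ · (271 + 257) · 14 = 3696.

Producer surplus falls by 3696 thousand.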